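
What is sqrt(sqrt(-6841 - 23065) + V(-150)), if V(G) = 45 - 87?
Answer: sqrt(-42 + I*sqrt(29906)) ≈ 8.245 + 10.487*I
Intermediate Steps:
V(G) = -42
sqrt(sqrt(-6841 - 23065) + V(-150)) = sqrt(sqrt(-6841 - 23065) - 42) = sqrt(sqrt(-29906) - 42) = sqrt(I*sqrt(29906) - 42) = sqrt(-42 + I*sqrt(29906))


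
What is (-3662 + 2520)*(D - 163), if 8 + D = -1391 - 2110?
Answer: 4193424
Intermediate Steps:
D = -3509 (D = -8 + (-1391 - 2110) = -8 - 3501 = -3509)
(-3662 + 2520)*(D - 163) = (-3662 + 2520)*(-3509 - 163) = -1142*(-3672) = 4193424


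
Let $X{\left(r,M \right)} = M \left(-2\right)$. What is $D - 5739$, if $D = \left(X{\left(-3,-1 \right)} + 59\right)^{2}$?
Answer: $-2018$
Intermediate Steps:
$X{\left(r,M \right)} = - 2 M$
$D = 3721$ ($D = \left(\left(-2\right) \left(-1\right) + 59\right)^{2} = \left(2 + 59\right)^{2} = 61^{2} = 3721$)
$D - 5739 = 3721 - 5739 = -2018$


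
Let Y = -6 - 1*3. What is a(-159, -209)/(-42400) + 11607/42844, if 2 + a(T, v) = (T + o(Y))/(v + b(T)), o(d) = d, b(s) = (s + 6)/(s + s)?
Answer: 1359853835789/5018998939600 ≈ 0.27094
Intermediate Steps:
Y = -9 (Y = -6 - 3 = -9)
b(s) = (6 + s)/(2*s) (b(s) = (6 + s)/((2*s)) = (6 + s)*(1/(2*s)) = (6 + s)/(2*s))
a(T, v) = -2 + (-9 + T)/(v + (6 + T)/(2*T)) (a(T, v) = -2 + (T - 9)/(v + (6 + T)/(2*T)) = -2 + (-9 + T)/(v + (6 + T)/(2*T)))
a(-159, -209)/(-42400) + 11607/42844 = (2*(-6 + (-159)**2 - 10*(-159) - 2*(-159)*(-209))/(6 - 159 + 2*(-159)*(-209)))/(-42400) + 11607/42844 = (2*(-6 + 25281 + 1590 - 66462)/(6 - 159 + 66462))*(-1/42400) + 11607*(1/42844) = (2*(-39597)/66309)*(-1/42400) + 11607/42844 = (2*(1/66309)*(-39597))*(-1/42400) + 11607/42844 = -26398/22103*(-1/42400) + 11607/42844 = 13199/468583600 + 11607/42844 = 1359853835789/5018998939600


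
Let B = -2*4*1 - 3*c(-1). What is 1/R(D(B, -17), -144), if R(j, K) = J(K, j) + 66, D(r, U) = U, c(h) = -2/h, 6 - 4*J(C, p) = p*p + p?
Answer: -2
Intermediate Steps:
J(C, p) = 3/2 - p/4 - p**2/4 (J(C, p) = 3/2 - (p*p + p)/4 = 3/2 - (p**2 + p)/4 = 3/2 - (p + p**2)/4 = 3/2 + (-p/4 - p**2/4) = 3/2 - p/4 - p**2/4)
B = -14 (B = -2*4*1 - (-6)/(-1) = -8*1 - (-6)*(-1) = -8 - 3*2 = -8 - 6 = -14)
R(j, K) = 135/2 - j/4 - j**2/4 (R(j, K) = (3/2 - j/4 - j**2/4) + 66 = 135/2 - j/4 - j**2/4)
1/R(D(B, -17), -144) = 1/(135/2 - 1/4*(-17) - 1/4*(-17)**2) = 1/(135/2 + 17/4 - 1/4*289) = 1/(135/2 + 17/4 - 289/4) = 1/(-1/2) = -2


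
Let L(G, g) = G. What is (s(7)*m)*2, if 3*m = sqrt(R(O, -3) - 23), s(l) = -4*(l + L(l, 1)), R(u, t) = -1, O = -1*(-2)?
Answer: -224*I*sqrt(6)/3 ≈ -182.9*I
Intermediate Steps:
O = 2
s(l) = -8*l (s(l) = -4*(l + l) = -8*l)
m = 2*I*sqrt(6)/3 (m = sqrt(-1 - 23)/3 = sqrt(-24)/3 = (2*I*sqrt(6))/3 = 2*I*sqrt(6)/3 ≈ 1.633*I)
(s(7)*m)*2 = ((-8*7)*(2*I*sqrt(6)/3))*2 = -112*I*sqrt(6)/3*2 = -224*I*sqrt(6)/3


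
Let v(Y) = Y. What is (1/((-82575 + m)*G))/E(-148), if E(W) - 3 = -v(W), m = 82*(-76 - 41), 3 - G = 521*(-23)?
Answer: -1/166815382734 ≈ -5.9946e-12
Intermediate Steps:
G = 11986 (G = 3 - 521*(-23) = 3 - 1*(-11983) = 3 + 11983 = 11986)
m = -9594 (m = 82*(-117) = -9594)
E(W) = 3 - W
(1/((-82575 + m)*G))/E(-148) = (1/(-82575 - 9594*11986))/(3 - 1*(-148)) = ((1/11986)/(-92169))/(3 + 148) = -1/92169*1/11986/151 = -1/1104737634*1/151 = -1/166815382734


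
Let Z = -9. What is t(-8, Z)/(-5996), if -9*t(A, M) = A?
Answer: -2/13491 ≈ -0.00014825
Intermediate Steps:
t(A, M) = -A/9
t(-8, Z)/(-5996) = -1/9*(-8)/(-5996) = (8/9)*(-1/5996) = -2/13491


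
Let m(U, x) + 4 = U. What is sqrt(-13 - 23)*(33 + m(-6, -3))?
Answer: 138*I ≈ 138.0*I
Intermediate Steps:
m(U, x) = -4 + U
sqrt(-13 - 23)*(33 + m(-6, -3)) = sqrt(-13 - 23)*(33 + (-4 - 6)) = sqrt(-36)*(33 - 10) = (6*I)*23 = 138*I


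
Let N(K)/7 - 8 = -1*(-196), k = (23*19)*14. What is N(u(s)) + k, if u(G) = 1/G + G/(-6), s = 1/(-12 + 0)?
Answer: 7546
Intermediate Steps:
s = -1/12 (s = 1/(-12) = -1/12 ≈ -0.083333)
u(G) = 1/G - G/6 (u(G) = 1/G + G*(-1/6) = 1/G - G/6)
k = 6118 (k = 437*14 = 6118)
N(K) = 1428 (N(K) = 56 + 7*(-1*(-196)) = 56 + 7*196 = 56 + 1372 = 1428)
N(u(s)) + k = 1428 + 6118 = 7546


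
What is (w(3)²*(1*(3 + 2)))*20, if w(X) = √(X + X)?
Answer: 600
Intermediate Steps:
w(X) = √2*√X (w(X) = √(2*X) = √2*√X)
(w(3)²*(1*(3 + 2)))*20 = ((√2*√3)²*(1*(3 + 2)))*20 = ((√6)²*(1*5))*20 = (6*5)*20 = 30*20 = 600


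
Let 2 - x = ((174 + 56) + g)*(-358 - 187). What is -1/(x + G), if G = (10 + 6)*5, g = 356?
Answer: -1/319452 ≈ -3.1304e-6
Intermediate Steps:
G = 80 (G = 16*5 = 80)
x = 319372 (x = 2 - ((174 + 56) + 356)*(-358 - 187) = 2 - (230 + 356)*(-545) = 2 - 586*(-545) = 2 - 1*(-319370) = 2 + 319370 = 319372)
-1/(x + G) = -1/(319372 + 80) = -1/319452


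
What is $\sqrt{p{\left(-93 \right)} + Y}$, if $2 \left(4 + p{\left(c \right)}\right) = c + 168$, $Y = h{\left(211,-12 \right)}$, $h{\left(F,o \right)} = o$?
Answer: $\frac{\sqrt{86}}{2} \approx 4.6368$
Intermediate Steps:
$Y = -12$
$p{\left(c \right)} = 80 + \frac{c}{2}$ ($p{\left(c \right)} = -4 + \frac{c + 168}{2} = -4 + \frac{168 + c}{2} = -4 + \left(84 + \frac{c}{2}\right) = 80 + \frac{c}{2}$)
$\sqrt{p{\left(-93 \right)} + Y} = \sqrt{\left(80 + \frac{1}{2} \left(-93\right)\right) - 12} = \sqrt{\left(80 - \frac{93}{2}\right) - 12} = \sqrt{\frac{67}{2} - 12} = \sqrt{\frac{43}{2}} = \frac{\sqrt{86}}{2}$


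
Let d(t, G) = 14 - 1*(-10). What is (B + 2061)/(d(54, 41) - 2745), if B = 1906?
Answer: -3967/2721 ≈ -1.4579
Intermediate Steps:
d(t, G) = 24 (d(t, G) = 14 + 10 = 24)
(B + 2061)/(d(54, 41) - 2745) = (1906 + 2061)/(24 - 2745) = 3967/(-2721) = 3967*(-1/2721) = -3967/2721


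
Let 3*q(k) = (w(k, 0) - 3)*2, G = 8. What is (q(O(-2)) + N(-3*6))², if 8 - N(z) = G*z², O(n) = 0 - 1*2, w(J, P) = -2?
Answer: 60248644/9 ≈ 6.6943e+6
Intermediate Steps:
O(n) = -2 (O(n) = 0 - 2 = -2)
N(z) = 8 - 8*z²
q(k) = -10/3 (q(k) = ((-2 - 3)*2)/3 = (-5*2)/3 = (⅓)*(-10) = -10/3)
(q(O(-2)) + N(-3*6))² = (-10/3 + (8 - 8*(-3*6)²))² = (-10/3 + (8 - 8*(-18)²))² = (-10/3 + (8 - 8*324))² = (-10/3 + (8 - 2592))² = (-10/3 - 2584)² = (-7762/3)² = 60248644/9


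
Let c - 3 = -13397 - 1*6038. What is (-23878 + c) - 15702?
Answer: -59012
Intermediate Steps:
c = -19432 (c = 3 + (-13397 - 1*6038) = 3 + (-13397 - 6038) = 3 - 19435 = -19432)
(-23878 + c) - 15702 = (-23878 - 19432) - 15702 = -43310 - 15702 = -59012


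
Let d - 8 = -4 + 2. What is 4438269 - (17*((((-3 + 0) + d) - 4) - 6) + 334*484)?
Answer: 4276732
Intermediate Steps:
d = 6 (d = 8 + (-4 + 2) = 8 - 2 = 6)
4438269 - (17*((((-3 + 0) + d) - 4) - 6) + 334*484) = 4438269 - (17*((((-3 + 0) + 6) - 4) - 6) + 334*484) = 4438269 - (17*(((-3 + 6) - 4) - 6) + 161656) = 4438269 - (17*((3 - 4) - 6) + 161656) = 4438269 - (17*(-1 - 6) + 161656) = 4438269 - (17*(-7) + 161656) = 4438269 - (-119 + 161656) = 4438269 - 1*161537 = 4438269 - 161537 = 4276732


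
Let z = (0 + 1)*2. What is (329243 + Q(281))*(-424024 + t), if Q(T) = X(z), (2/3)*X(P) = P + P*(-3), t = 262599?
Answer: -53147082725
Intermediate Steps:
z = 2 (z = 1*2 = 2)
X(P) = -3*P (X(P) = 3*(P + P*(-3))/2 = 3*(P - 3*P)/2 = 3*(-2*P)/2 = -3*P)
Q(T) = -6 (Q(T) = -3*2 = -6)
(329243 + Q(281))*(-424024 + t) = (329243 - 6)*(-424024 + 262599) = 329237*(-161425) = -53147082725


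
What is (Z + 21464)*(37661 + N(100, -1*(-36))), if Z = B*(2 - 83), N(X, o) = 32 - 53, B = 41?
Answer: 682902520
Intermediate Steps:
N(X, o) = -21
Z = -3321 (Z = 41*(2 - 83) = 41*(-81) = -3321)
(Z + 21464)*(37661 + N(100, -1*(-36))) = (-3321 + 21464)*(37661 - 21) = 18143*37640 = 682902520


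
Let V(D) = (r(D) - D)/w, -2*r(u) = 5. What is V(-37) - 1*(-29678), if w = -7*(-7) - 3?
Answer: 118715/4 ≈ 29679.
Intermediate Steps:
w = 46 (w = 49 - 3 = 46)
r(u) = -5/2 (r(u) = -1/2*5 = -5/2)
V(D) = -5/92 - D/46 (V(D) = (-5/2 - D)/46 = (-5/2 - D)*(1/46) = -5/92 - D/46)
V(-37) - 1*(-29678) = (-5/92 - 1/46*(-37)) - 1*(-29678) = (-5/92 + 37/46) + 29678 = 3/4 + 29678 = 118715/4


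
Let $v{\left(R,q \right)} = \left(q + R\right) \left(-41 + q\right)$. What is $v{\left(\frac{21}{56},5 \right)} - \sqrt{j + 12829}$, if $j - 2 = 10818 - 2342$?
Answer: $- \frac{387}{2} - \sqrt{21307} \approx -339.47$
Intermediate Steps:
$j = 8478$ ($j = 2 + \left(10818 - 2342\right) = 2 + 8476 = 8478$)
$v{\left(R,q \right)} = \left(-41 + q\right) \left(R + q\right)$ ($v{\left(R,q \right)} = \left(R + q\right) \left(-41 + q\right) = \left(-41 + q\right) \left(R + q\right)$)
$v{\left(\frac{21}{56},5 \right)} - \sqrt{j + 12829} = \left(5^{2} - 41 \cdot \frac{21}{56} - 205 + \frac{21}{56} \cdot 5\right) - \sqrt{8478 + 12829} = \left(25 - 41 \cdot 21 \cdot \frac{1}{56} - 205 + 21 \cdot \frac{1}{56} \cdot 5\right) - \sqrt{21307} = \left(25 - \frac{123}{8} - 205 + \frac{3}{8} \cdot 5\right) - \sqrt{21307} = \left(25 - \frac{123}{8} - 205 + \frac{15}{8}\right) - \sqrt{21307} = - \frac{387}{2} - \sqrt{21307}$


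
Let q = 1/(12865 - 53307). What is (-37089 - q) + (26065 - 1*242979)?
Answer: -10272389325/40442 ≈ -2.5400e+5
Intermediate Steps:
q = -1/40442 (q = 1/(-40442) = -1/40442 ≈ -2.4727e-5)
(-37089 - q) + (26065 - 1*242979) = (-37089 - 1*(-1/40442)) + (26065 - 1*242979) = (-37089 + 1/40442) + (26065 - 242979) = -1499953337/40442 - 216914 = -10272389325/40442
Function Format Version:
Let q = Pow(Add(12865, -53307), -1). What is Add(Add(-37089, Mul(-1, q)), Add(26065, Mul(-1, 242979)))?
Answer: Rational(-10272389325, 40442) ≈ -2.5400e+5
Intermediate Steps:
q = Rational(-1, 40442) (q = Pow(-40442, -1) = Rational(-1, 40442) ≈ -2.4727e-5)
Add(Add(-37089, Mul(-1, q)), Add(26065, Mul(-1, 242979))) = Add(Add(-37089, Mul(-1, Rational(-1, 40442))), Add(26065, Mul(-1, 242979))) = Add(Add(-37089, Rational(1, 40442)), Add(26065, -242979)) = Add(Rational(-1499953337, 40442), -216914) = Rational(-10272389325, 40442)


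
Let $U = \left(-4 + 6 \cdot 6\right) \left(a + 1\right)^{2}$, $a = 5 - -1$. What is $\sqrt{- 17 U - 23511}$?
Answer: $i \sqrt{50167} \approx 223.98 i$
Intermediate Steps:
$a = 6$ ($a = 5 + 1 = 6$)
$U = 1568$ ($U = \left(-4 + 6 \cdot 6\right) \left(6 + 1\right)^{2} = \left(-4 + 36\right) 7^{2} = 32 \cdot 49 = 1568$)
$\sqrt{- 17 U - 23511} = \sqrt{\left(-17\right) 1568 - 23511} = \sqrt{-26656 - 23511} = \sqrt{-50167} = i \sqrt{50167}$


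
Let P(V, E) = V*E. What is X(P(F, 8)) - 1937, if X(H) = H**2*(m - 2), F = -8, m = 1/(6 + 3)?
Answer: -87065/9 ≈ -9673.9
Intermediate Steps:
m = 1/9 ≈ 0.11111
P(V, E) = E*V
X(H) = -17*H**2/9 (X(H) = H**2*(1/9 - 2) = H**2*(-17/9) = -17*H**2/9)
X(P(F, 8)) - 1937 = -17*(8*(-8))**2/9 - 1937 = -17/9*(-64)**2 - 1937 = -17/9*4096 - 1937 = -69632/9 - 1937 = -87065/9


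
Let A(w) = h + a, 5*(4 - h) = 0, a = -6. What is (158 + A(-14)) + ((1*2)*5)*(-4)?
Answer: 116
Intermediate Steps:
h = 4 (h = 4 - ⅕*0 = 4 + 0 = 4)
A(w) = -2 (A(w) = 4 - 6 = -2)
(158 + A(-14)) + ((1*2)*5)*(-4) = (158 - 2) + ((1*2)*5)*(-4) = 156 + (2*5)*(-4) = 156 + 10*(-4) = 156 - 40 = 116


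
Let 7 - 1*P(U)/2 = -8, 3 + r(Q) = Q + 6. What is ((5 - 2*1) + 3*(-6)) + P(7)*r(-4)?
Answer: -45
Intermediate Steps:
r(Q) = 3 + Q (r(Q) = -3 + (Q + 6) = -3 + (6 + Q) = 3 + Q)
P(U) = 30 (P(U) = 14 - 2*(-8) = 14 + 16 = 30)
((5 - 2*1) + 3*(-6)) + P(7)*r(-4) = ((5 - 2*1) + 3*(-6)) + 30*(3 - 4) = ((5 - 2) - 18) + 30*(-1) = (3 - 18) - 30 = -15 - 30 = -45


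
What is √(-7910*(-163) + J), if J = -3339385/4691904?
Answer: √9050780431743465/83784 ≈ 1135.5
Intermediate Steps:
J = -477055/670272 (J = -3339385*1/4691904 = -477055/670272 ≈ -0.71173)
√(-7910*(-163) + J) = √(-7910*(-163) - 477055/670272) = √(1289330 - 477055/670272) = √(864201320705/670272) = √9050780431743465/83784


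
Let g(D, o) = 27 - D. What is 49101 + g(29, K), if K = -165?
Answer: 49099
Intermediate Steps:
49101 + g(29, K) = 49101 + (27 - 1*29) = 49101 + (27 - 29) = 49101 - 2 = 49099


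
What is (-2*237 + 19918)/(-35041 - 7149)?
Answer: -9722/21095 ≈ -0.46087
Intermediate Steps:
(-2*237 + 19918)/(-35041 - 7149) = (-474 + 19918)/(-42190) = 19444*(-1/42190) = -9722/21095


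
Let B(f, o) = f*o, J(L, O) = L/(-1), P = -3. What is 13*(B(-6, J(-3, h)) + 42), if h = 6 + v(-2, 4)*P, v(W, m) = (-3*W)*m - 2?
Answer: 312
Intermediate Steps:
v(W, m) = -2 - 3*W*m (v(W, m) = -3*W*m - 2 = -2 - 3*W*m)
h = -60 (h = 6 + (-2 - 3*(-2)*4)*(-3) = 6 + (-2 + 24)*(-3) = 6 + 22*(-3) = 6 - 66 = -60)
J(L, O) = -L (J(L, O) = L*(-1) = -L)
13*(B(-6, J(-3, h)) + 42) = 13*(-(-6)*(-3) + 42) = 13*(-6*3 + 42) = 13*(-18 + 42) = 13*24 = 312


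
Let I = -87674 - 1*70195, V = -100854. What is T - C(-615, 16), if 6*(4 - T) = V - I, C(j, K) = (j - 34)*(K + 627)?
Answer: 815617/2 ≈ 4.0781e+5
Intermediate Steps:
I = -157869 (I = -87674 - 70195 = -157869)
C(j, K) = (-34 + j)*(627 + K)
T = -18997/2 (T = 4 - (-100854 - 1*(-157869))/6 = 4 - (-100854 + 157869)/6 = 4 - ⅙*57015 = 4 - 19005/2 = -18997/2 ≈ -9498.5)
T - C(-615, 16) = -18997/2 - (-21318 - 34*16 + 627*(-615) + 16*(-615)) = -18997/2 - (-21318 - 544 - 385605 - 9840) = -18997/2 - 1*(-417307) = -18997/2 + 417307 = 815617/2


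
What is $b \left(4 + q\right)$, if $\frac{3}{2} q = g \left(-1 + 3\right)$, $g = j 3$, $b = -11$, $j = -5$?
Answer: $176$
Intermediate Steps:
$g = -15$ ($g = \left(-5\right) 3 = -15$)
$q = -20$ ($q = \frac{2 \left(- 15 \left(-1 + 3\right)\right)}{3} = \frac{2 \left(\left(-15\right) 2\right)}{3} = \frac{2}{3} \left(-30\right) = -20$)
$b \left(4 + q\right) = - 11 \left(4 - 20\right) = \left(-11\right) \left(-16\right) = 176$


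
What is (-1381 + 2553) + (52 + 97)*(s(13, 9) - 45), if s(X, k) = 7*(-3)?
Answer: -8662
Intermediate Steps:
s(X, k) = -21
(-1381 + 2553) + (52 + 97)*(s(13, 9) - 45) = (-1381 + 2553) + (52 + 97)*(-21 - 45) = 1172 + 149*(-66) = 1172 - 9834 = -8662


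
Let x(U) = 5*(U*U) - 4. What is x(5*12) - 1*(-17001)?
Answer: 34997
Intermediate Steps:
x(U) = -4 + 5*U**2 (x(U) = 5*U**2 - 4 = -4 + 5*U**2)
x(5*12) - 1*(-17001) = (-4 + 5*(5*12)**2) - 1*(-17001) = (-4 + 5*60**2) + 17001 = (-4 + 5*3600) + 17001 = (-4 + 18000) + 17001 = 17996 + 17001 = 34997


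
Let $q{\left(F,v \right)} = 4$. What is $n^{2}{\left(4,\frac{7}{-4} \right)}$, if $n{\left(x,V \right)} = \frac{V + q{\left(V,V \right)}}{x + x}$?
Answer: $\frac{81}{1024} \approx 0.079102$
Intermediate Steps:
$n{\left(x,V \right)} = \frac{4 + V}{2 x}$ ($n{\left(x,V \right)} = \frac{V + 4}{x + x} = \frac{4 + V}{2 x}$)
$n^{2}{\left(4,\frac{7}{-4} \right)} = \left(\frac{4 + \frac{7}{-4}}{2 \cdot 4}\right)^{2} = \left(\frac{1}{2} \cdot \frac{1}{4} \left(4 + 7 \left(- \frac{1}{4}\right)\right)\right)^{2} = \left(\frac{1}{2} \cdot \frac{1}{4} \left(4 - \frac{7}{4}\right)\right)^{2} = \left(\frac{1}{2} \cdot \frac{1}{4} \cdot \frac{9}{4}\right)^{2} = \left(\frac{9}{32}\right)^{2} = \frac{81}{1024}$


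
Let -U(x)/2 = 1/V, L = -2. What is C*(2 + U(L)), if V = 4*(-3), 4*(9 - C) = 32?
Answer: 13/6 ≈ 2.1667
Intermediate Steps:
C = 1 (C = 9 - ¼*32 = 9 - 8 = 1)
V = -12
U(x) = ⅙ (U(x) = -2/(-12) = -2*(-1/12) = ⅙)
C*(2 + U(L)) = 1*(2 + ⅙) = 1*(13/6) = 13/6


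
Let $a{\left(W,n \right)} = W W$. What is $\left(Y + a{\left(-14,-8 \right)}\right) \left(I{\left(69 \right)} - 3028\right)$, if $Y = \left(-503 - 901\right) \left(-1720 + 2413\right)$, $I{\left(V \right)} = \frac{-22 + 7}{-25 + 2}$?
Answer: $\frac{67733420104}{23} \approx 2.9449 \cdot 10^{9}$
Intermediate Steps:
$I{\left(V \right)} = \frac{15}{23}$ ($I{\left(V \right)} = - \frac{15}{-23} = \left(-15\right) \left(- \frac{1}{23}\right) = \frac{15}{23}$)
$a{\left(W,n \right)} = W^{2}$
$Y = -972972$ ($Y = \left(-1404\right) 693 = -972972$)
$\left(Y + a{\left(-14,-8 \right)}\right) \left(I{\left(69 \right)} - 3028\right) = \left(-972972 + \left(-14\right)^{2}\right) \left(\frac{15}{23} - 3028\right) = \left(-972972 + 196\right) \left(- \frac{69629}{23}\right) = \left(-972776\right) \left(- \frac{69629}{23}\right) = \frac{67733420104}{23}$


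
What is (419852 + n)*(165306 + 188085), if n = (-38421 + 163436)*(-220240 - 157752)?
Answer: -16699226671644948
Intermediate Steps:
n = -47254669880 (n = 125015*(-377992) = -47254669880)
(419852 + n)*(165306 + 188085) = (419852 - 47254669880)*(165306 + 188085) = -47254250028*353391 = -16699226671644948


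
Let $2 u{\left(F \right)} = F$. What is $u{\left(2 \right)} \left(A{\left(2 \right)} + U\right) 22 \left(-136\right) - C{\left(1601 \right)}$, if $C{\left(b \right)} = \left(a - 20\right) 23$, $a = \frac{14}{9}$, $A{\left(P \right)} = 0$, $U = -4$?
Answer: $\frac{111530}{9} \approx 12392.0$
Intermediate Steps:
$u{\left(F \right)} = \frac{F}{2}$
$a = \frac{14}{9}$ ($a = 14 \cdot \frac{1}{9} = \frac{14}{9} \approx 1.5556$)
$C{\left(b \right)} = - \frac{3818}{9}$ ($C{\left(b \right)} = \left(\frac{14}{9} - 20\right) 23 = \left(- \frac{166}{9}\right) 23 = - \frac{3818}{9}$)
$u{\left(2 \right)} \left(A{\left(2 \right)} + U\right) 22 \left(-136\right) - C{\left(1601 \right)} = \frac{1}{2} \cdot 2 \left(0 - 4\right) 22 \left(-136\right) - - \frac{3818}{9} = 1 \left(-4\right) 22 \left(-136\right) + \frac{3818}{9} = \left(-4\right) 22 \left(-136\right) + \frac{3818}{9} = \left(-88\right) \left(-136\right) + \frac{3818}{9} = 11968 + \frac{3818}{9} = \frac{111530}{9}$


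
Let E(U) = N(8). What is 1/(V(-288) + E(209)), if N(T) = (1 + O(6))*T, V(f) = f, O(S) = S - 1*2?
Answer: -1/248 ≈ -0.0040323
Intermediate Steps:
O(S) = -2 + S (O(S) = S - 2 = -2 + S)
N(T) = 5*T (N(T) = (1 + (-2 + 6))*T = (1 + 4)*T = 5*T)
E(U) = 40 (E(U) = 5*8 = 40)
1/(V(-288) + E(209)) = 1/(-288 + 40) = 1/(-248) = -1/248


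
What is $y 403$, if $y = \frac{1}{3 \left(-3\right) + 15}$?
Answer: $\frac{403}{6} \approx 67.167$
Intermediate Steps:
$y = \frac{1}{6}$ ($y = \frac{1}{-9 + 15} = \frac{1}{6} \approx 0.16667$)
$y 403 = \frac{1}{6} \cdot 403 = \frac{403}{6}$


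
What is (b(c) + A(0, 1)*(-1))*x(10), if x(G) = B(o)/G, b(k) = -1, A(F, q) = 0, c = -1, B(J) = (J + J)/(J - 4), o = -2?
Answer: -1/15 ≈ -0.066667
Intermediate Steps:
B(J) = 2*J/(-4 + J) (B(J) = (2*J)/(-4 + J) = 2*J/(-4 + J))
x(G) = 2/(3*G) (x(G) = (2*(-2)/(-4 - 2))/G = (2*(-2)/(-6))/G = (2*(-2)*(-⅙))/G = 2/(3*G))
(b(c) + A(0, 1)*(-1))*x(10) = (-1 + 0*(-1))*((⅔)/10) = (-1 + 0)*((⅔)*(⅒)) = -1*1/15 = -1/15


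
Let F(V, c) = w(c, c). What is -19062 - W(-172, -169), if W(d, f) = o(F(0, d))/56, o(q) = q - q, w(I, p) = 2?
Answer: -19062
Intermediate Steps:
F(V, c) = 2
o(q) = 0
W(d, f) = 0 (W(d, f) = 0/56 = 0*(1/56) = 0)
-19062 - W(-172, -169) = -19062 - 1*0 = -19062 + 0 = -19062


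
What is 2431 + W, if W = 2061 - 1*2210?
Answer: 2282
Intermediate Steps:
W = -149 (W = 2061 - 2210 = -149)
2431 + W = 2431 - 149 = 2282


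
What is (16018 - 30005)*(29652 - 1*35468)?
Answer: 81348392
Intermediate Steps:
(16018 - 30005)*(29652 - 1*35468) = -13987*(29652 - 35468) = -13987*(-5816) = 81348392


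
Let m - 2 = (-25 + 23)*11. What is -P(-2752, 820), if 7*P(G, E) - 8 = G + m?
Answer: 2764/7 ≈ 394.86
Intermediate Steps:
m = -20 (m = 2 + (-25 + 23)*11 = 2 - 2*11 = 2 - 22 = -20)
P(G, E) = -12/7 + G/7 (P(G, E) = 8/7 + (G - 20)/7 = 8/7 + (-20 + G)/7 = 8/7 + (-20/7 + G/7) = -12/7 + G/7)
-P(-2752, 820) = -(-12/7 + (⅐)*(-2752)) = -(-12/7 - 2752/7) = -1*(-2764/7) = 2764/7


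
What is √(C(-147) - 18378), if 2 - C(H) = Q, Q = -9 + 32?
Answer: I*√18399 ≈ 135.64*I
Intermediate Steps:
Q = 23
C(H) = -21 (C(H) = 2 - 1*23 = 2 - 23 = -21)
√(C(-147) - 18378) = √(-21 - 18378) = √(-18399) = I*√18399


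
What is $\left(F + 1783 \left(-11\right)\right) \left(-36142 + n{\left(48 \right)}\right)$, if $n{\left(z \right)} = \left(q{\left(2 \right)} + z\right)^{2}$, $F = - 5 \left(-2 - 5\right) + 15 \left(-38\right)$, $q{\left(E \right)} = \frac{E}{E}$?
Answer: $679813668$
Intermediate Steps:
$q{\left(E \right)} = 1$
$F = -535$ ($F = \left(-5\right) \left(-7\right) - 570 = 35 - 570 = -535$)
$n{\left(z \right)} = \left(1 + z\right)^{2}$
$\left(F + 1783 \left(-11\right)\right) \left(-36142 + n{\left(48 \right)}\right) = \left(-535 + 1783 \left(-11\right)\right) \left(-36142 + \left(1 + 48\right)^{2}\right) = \left(-535 - 19613\right) \left(-36142 + 49^{2}\right) = - 20148 \left(-36142 + 2401\right) = \left(-20148\right) \left(-33741\right) = 679813668$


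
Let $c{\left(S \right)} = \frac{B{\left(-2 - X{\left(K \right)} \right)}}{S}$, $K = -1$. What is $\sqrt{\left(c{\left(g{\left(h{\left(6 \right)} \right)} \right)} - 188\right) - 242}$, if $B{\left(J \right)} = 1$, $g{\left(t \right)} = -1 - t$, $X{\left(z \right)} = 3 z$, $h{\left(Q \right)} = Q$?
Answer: $\frac{i \sqrt{21077}}{7} \approx 20.74 i$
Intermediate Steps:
$c{\left(S \right)} = \frac{1}{S}$ ($c{\left(S \right)} = 1 \frac{1}{S} = \frac{1}{S}$)
$\sqrt{\left(c{\left(g{\left(h{\left(6 \right)} \right)} \right)} - 188\right) - 242} = \sqrt{\left(\frac{1}{-1 - 6} - 188\right) - 242} = \sqrt{\left(\frac{1}{-7} - 188\right) - 242} = \sqrt{\left(- \frac{1}{7} - 188\right) - 242} = \sqrt{- \frac{1317}{7} - 242} = \sqrt{- \frac{3011}{7}} = \frac{i \sqrt{21077}}{7}$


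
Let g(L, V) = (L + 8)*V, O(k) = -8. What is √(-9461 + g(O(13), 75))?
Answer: I*√9461 ≈ 97.268*I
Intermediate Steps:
g(L, V) = V*(8 + L) (g(L, V) = (8 + L)*V = V*(8 + L))
√(-9461 + g(O(13), 75)) = √(-9461 + 75*(8 - 8)) = √(-9461 + 75*0) = √(-9461 + 0) = √(-9461) = I*√9461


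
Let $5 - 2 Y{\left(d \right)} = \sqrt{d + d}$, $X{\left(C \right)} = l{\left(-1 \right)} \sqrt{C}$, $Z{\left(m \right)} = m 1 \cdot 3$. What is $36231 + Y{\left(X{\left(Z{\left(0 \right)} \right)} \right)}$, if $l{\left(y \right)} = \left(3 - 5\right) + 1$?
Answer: $\frac{72467}{2} \approx 36234.0$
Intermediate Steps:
$l{\left(y \right)} = -1$ ($l{\left(y \right)} = -2 + 1 = -1$)
$Z{\left(m \right)} = 3 m$ ($Z{\left(m \right)} = m 3 = 3 m$)
$X{\left(C \right)} = - \sqrt{C}$
$Y{\left(d \right)} = \frac{5}{2} - \frac{\sqrt{2} \sqrt{d}}{2}$ ($Y{\left(d \right)} = \frac{5}{2} - \frac{\sqrt{d + d}}{2} = \frac{5}{2} - \frac{\sqrt{2 d}}{2} = \frac{5}{2} - \frac{\sqrt{2} \sqrt{d}}{2}$)
$36231 + Y{\left(X{\left(Z{\left(0 \right)} \right)} \right)} = 36231 + \left(\frac{5}{2} - \frac{\sqrt{2} \sqrt{- \sqrt{3 \cdot 0}}}{2}\right) = 36231 + \left(\frac{5}{2} - \frac{\sqrt{2} \sqrt{- \sqrt{0}}}{2}\right) = 36231 + \left(\frac{5}{2} - \frac{\sqrt{2} \sqrt{\left(-1\right) 0}}{2}\right) = 36231 + \left(\frac{5}{2} - \frac{\sqrt{2} \sqrt{0}}{2}\right) = 36231 + \left(\frac{5}{2} - \frac{1}{2} \sqrt{2} \cdot 0\right) = 36231 + \left(\frac{5}{2} + 0\right) = 36231 + \frac{5}{2} = \frac{72467}{2}$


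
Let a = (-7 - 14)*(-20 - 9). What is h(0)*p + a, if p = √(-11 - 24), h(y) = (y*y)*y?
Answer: 609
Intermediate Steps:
h(y) = y³ (h(y) = y²*y = y³)
p = I*√35 (p = √(-35) = I*√35 ≈ 5.9161*I)
a = 609 (a = -21*(-29) = 609)
h(0)*p + a = 0³*(I*√35) + 609 = 0*(I*√35) + 609 = 0 + 609 = 609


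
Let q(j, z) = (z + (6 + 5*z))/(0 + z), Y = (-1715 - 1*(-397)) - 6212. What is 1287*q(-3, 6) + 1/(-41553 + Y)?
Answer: 442188746/49083 ≈ 9009.0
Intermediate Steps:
Y = -7530 (Y = (-1715 + 397) - 6212 = -1318 - 6212 = -7530)
q(j, z) = (6 + 6*z)/z
1287*q(-3, 6) + 1/(-41553 + Y) = 1287*(6 + 6/6) + 1/(-41553 - 7530) = 1287*(6 + 6*(⅙)) + 1/(-49083) = 1287*(6 + 1) - 1/49083 = 1287*7 - 1/49083 = 9009 - 1/49083 = 442188746/49083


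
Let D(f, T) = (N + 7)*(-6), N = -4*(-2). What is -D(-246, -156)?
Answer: 90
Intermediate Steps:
N = 8
D(f, T) = -90 (D(f, T) = (8 + 7)*(-6) = 15*(-6) = -90)
-D(-246, -156) = -1*(-90) = 90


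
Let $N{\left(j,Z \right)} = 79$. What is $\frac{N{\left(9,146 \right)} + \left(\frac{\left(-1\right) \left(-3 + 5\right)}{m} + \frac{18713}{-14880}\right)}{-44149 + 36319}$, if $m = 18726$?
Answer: $- \frac{1203463229}{121209652800} \approx -0.0099288$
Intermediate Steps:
$\frac{N{\left(9,146 \right)} + \left(\frac{\left(-1\right) \left(-3 + 5\right)}{m} + \frac{18713}{-14880}\right)}{-44149 + 36319} = \frac{79 + \left(\frac{\left(-1\right) \left(-3 + 5\right)}{18726} + \frac{18713}{-14880}\right)}{-44149 + 36319} = \frac{79 + \left(\left(-1\right) 2 \cdot \frac{1}{18726} + 18713 \left(- \frac{1}{14880}\right)\right)}{-7830} = \left(79 - \frac{19469411}{15480160}\right) \left(- \frac{1}{7830}\right) = \frac{1203463229}{15480160} \left(- \frac{1}{7830}\right) = - \frac{1203463229}{121209652800}$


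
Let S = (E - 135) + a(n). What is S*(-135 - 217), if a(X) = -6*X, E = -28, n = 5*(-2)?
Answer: 36256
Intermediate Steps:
n = -10
S = -103 (S = (-28 - 135) - 6*(-10) = -163 + 60 = -103)
S*(-135 - 217) = -103*(-135 - 217) = -103*(-352) = 36256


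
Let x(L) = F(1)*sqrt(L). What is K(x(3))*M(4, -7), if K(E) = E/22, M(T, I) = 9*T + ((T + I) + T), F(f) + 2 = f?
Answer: -37*sqrt(3)/22 ≈ -2.9130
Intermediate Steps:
F(f) = -2 + f
M(T, I) = I + 11*T (M(T, I) = 9*T + ((I + T) + T) = 9*T + (I + 2*T) = I + 11*T)
x(L) = -sqrt(L) (x(L) = (-2 + 1)*sqrt(L) = -sqrt(L))
K(E) = E/22 (K(E) = E*(1/22) = E/22)
K(x(3))*M(4, -7) = ((-sqrt(3))/22)*(-7 + 11*4) = (-sqrt(3)/22)*(-7 + 44) = -sqrt(3)/22*37 = -37*sqrt(3)/22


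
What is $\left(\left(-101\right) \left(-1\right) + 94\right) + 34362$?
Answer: $34557$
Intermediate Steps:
$\left(\left(-101\right) \left(-1\right) + 94\right) + 34362 = \left(101 + 94\right) + 34362 = 195 + 34362 = 34557$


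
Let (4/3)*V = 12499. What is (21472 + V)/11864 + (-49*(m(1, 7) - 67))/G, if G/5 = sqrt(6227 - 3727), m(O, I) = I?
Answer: 17036689/1186400 ≈ 14.360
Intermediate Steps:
V = 37497/4 (V = (3/4)*12499 = 37497/4 ≈ 9374.3)
G = 250 (G = 5*sqrt(6227 - 3727) = 5*sqrt(2500) = 5*50 = 250)
(21472 + V)/11864 + (-49*(m(1, 7) - 67))/G = (21472 + 37497/4)/11864 - 49*(7 - 67)/250 = (123385/4)*(1/11864) - 49*(-60)*(1/250) = 123385/47456 + 2940*(1/250) = 123385/47456 + 294/25 = 17036689/1186400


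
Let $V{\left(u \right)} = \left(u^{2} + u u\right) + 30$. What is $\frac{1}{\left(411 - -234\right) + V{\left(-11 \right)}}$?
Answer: $\frac{1}{917} \approx 0.0010905$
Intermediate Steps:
$V{\left(u \right)} = 30 + 2 u^{2}$ ($V{\left(u \right)} = \left(u^{2} + u^{2}\right) + 30 = 2 u^{2} + 30 = 30 + 2 u^{2}$)
$\frac{1}{\left(411 - -234\right) + V{\left(-11 \right)}} = \frac{1}{\left(411 - -234\right) + \left(30 + 2 \left(-11\right)^{2}\right)} = \frac{1}{\left(411 + 234\right) + \left(30 + 2 \cdot 121\right)} = \frac{1}{645 + \left(30 + 242\right)} = \frac{1}{645 + 272} = \frac{1}{917}$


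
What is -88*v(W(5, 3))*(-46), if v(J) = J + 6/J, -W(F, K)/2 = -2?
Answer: 22264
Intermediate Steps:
W(F, K) = 4 (W(F, K) = -2*(-2) = 4)
-88*v(W(5, 3))*(-46) = -88*(4 + 6/4)*(-46) = -88*(4 + 6*(¼))*(-46) = -88*(4 + 3/2)*(-46) = -88*11/2*(-46) = -484*(-46) = 22264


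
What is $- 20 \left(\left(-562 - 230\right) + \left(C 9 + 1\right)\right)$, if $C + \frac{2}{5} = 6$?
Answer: $14812$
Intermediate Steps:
$C = \frac{28}{5}$ ($C = - \frac{2}{5} + 6 = \frac{28}{5} \approx 5.6$)
$- 20 \left(\left(-562 - 230\right) + \left(C 9 + 1\right)\right) = - 20 \left(\left(-562 - 230\right) + \left(\frac{28}{5} \cdot 9 + 1\right)\right) = - 20 \left(-792 + \left(\frac{252}{5} + 1\right)\right) = - 20 \left(-792 + \frac{257}{5}\right) = \left(-20\right) \left(- \frac{3703}{5}\right) = 14812$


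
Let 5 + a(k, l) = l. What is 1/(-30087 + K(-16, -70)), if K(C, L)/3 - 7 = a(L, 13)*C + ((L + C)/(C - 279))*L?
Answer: -59/1800162 ≈ -3.2775e-5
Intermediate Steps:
a(k, l) = -5 + l
K(C, L) = 21 + 24*C + 3*L*(C + L)/(-279 + C) (K(C, L) = 21 + 3*((-5 + 13)*C + ((L + C)/(C - 279))*L) = 21 + 3*(8*C + ((C + L)/(-279 + C))*L) = 21 + 3*(8*C + L*(C + L)/(-279 + C)) = 21 + (24*C + 3*L*(C + L)/(-279 + C)) = 21 + 24*C + 3*L*(C + L)/(-279 + C))
1/(-30087 + K(-16, -70)) = 1/(-30087 + 3*(-1953 + (-70)² - 2225*(-16) + 8*(-16)² - 16*(-70))/(-279 - 16)) = 1/(-30087 + 3*(-1953 + 4900 + 35600 + 8*256 + 1120)/(-295)) = 1/(-30087 + 3*(-1/295)*(-1953 + 4900 + 35600 + 2048 + 1120)) = 1/(-30087 + 3*(-1/295)*41715) = 1/(-30087 - 25029/59) = 1/(-1800162/59) = -59/1800162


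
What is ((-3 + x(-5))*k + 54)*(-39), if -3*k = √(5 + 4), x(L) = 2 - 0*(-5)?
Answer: -2145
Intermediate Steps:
x(L) = 2 (x(L) = 2 - 1*0 = 2 + 0 = 2)
k = -1 (k = -√(5 + 4)/3 = -√9/3 = -⅓*3 = -1)
((-3 + x(-5))*k + 54)*(-39) = ((-3 + 2)*(-1) + 54)*(-39) = (-1*(-1) + 54)*(-39) = (1 + 54)*(-39) = 55*(-39) = -2145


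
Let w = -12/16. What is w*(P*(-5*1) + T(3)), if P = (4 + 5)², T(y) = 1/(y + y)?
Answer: 2429/8 ≈ 303.63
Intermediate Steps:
T(y) = 1/(2*y)
P = 81 (P = 9² = 81)
w = -¾ (w = -12*1/16 = -¾ ≈ -0.75000)
w*(P*(-5*1) + T(3)) = -3*(81*(-5*1) + (½)/3)/4 = -3*(81*(-5) + (½)*(⅓))/4 = -3*(-405 + ⅙)/4 = -¾*(-2429/6) = 2429/8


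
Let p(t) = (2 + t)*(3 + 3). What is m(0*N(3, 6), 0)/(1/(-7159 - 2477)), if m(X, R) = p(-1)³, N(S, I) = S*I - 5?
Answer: -2081376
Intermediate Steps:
N(S, I) = -5 + I*S (N(S, I) = I*S - 5 = -5 + I*S)
p(t) = 12 + 6*t (p(t) = (2 + t)*6 = 12 + 6*t)
m(X, R) = 216 (m(X, R) = (12 + 6*(-1))³ = (12 - 6)³ = 6³ = 216)
m(0*N(3, 6), 0)/(1/(-7159 - 2477)) = 216/(1/(-7159 - 2477)) = 216/(1/(-9636)) = 216/(-1/9636) = 216*(-9636) = -2081376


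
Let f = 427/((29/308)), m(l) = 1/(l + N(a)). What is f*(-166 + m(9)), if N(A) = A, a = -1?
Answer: -43630433/58 ≈ -7.5225e+5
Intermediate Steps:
m(l) = 1/(-1 + l) (m(l) = 1/(l - 1) = 1/(-1 + l))
f = 131516/29 (f = 427/((29*(1/308))) = 427/(29/308) = 427*(308/29) = 131516/29 ≈ 4535.0)
f*(-166 + m(9)) = 131516*(-166 + 1/(-1 + 9))/29 = 131516*(-166 + 1/8)/29 = (131516/29)*(-1327/8) = -43630433/58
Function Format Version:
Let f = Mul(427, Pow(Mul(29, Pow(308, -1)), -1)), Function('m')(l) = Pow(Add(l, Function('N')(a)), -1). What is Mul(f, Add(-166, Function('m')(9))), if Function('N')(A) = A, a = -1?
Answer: Rational(-43630433, 58) ≈ -7.5225e+5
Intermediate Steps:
Function('m')(l) = Pow(Add(-1, l), -1) (Function('m')(l) = Pow(Add(l, -1), -1) = Pow(Add(-1, l), -1))
f = Rational(131516, 29) (f = Mul(427, Pow(Mul(29, Rational(1, 308)), -1)) = Mul(427, Pow(Rational(29, 308), -1)) = Mul(427, Rational(308, 29)) = Rational(131516, 29) ≈ 4535.0)
Mul(f, Add(-166, Function('m')(9))) = Mul(Rational(131516, 29), Add(-166, Pow(Add(-1, 9), -1))) = Mul(Rational(131516, 29), Add(-166, Pow(8, -1))) = Mul(Rational(131516, 29), Add(-166, Rational(1, 8))) = Mul(Rational(131516, 29), Rational(-1327, 8)) = Rational(-43630433, 58)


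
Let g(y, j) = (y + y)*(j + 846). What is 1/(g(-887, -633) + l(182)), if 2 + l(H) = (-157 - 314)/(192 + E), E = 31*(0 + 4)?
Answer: -316/119405495 ≈ -2.6464e-6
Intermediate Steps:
E = 124 (E = 31*4 = 124)
l(H) = -1103/316 (l(H) = -2 + (-157 - 314)/(192 + 124) = -2 - 471/316 = -1103/316)
g(y, j) = 2*y*(846 + j) (g(y, j) = (2*y)*(846 + j) = 2*y*(846 + j))
1/(g(-887, -633) + l(182)) = 1/(2*(-887)*(846 - 633) - 1103/316) = 1/(2*(-887)*213 - 1103/316) = 1/(-377862 - 1103/316) = 1/(-119405495/316) = -316/119405495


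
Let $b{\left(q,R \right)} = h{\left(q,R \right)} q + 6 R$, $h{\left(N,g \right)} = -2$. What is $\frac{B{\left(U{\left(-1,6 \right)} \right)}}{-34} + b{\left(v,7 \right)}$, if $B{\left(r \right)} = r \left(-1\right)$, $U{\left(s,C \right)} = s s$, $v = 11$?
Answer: $\frac{681}{34} \approx 20.029$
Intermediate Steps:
$b{\left(q,R \right)} = - 2 q + 6 R$
$U{\left(s,C \right)} = s^{2}$
$B{\left(r \right)} = - r$
$\frac{B{\left(U{\left(-1,6 \right)} \right)}}{-34} + b{\left(v,7 \right)} = \frac{\left(-1\right) \left(-1\right)^{2}}{-34} + \left(\left(-2\right) 11 + 6 \cdot 7\right) = - \frac{\left(-1\right) 1}{34} + \left(-22 + 42\right) = \left(- \frac{1}{34}\right) \left(-1\right) + 20 = \frac{1}{34} + 20 = \frac{681}{34}$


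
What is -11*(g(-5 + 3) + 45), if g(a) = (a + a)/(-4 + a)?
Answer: -1507/3 ≈ -502.33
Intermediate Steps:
g(a) = 2*a/(-4 + a) (g(a) = (2*a)/(-4 + a) = 2*a/(-4 + a))
-11*(g(-5 + 3) + 45) = -11*(2*(-5 + 3)/(-4 + (-5 + 3)) + 45) = -11*(2*(-2)/(-4 - 2) + 45) = -11*(2*(-2)/(-6) + 45) = -11*(2*(-2)*(-⅙) + 45) = -11*(⅔ + 45) = -11*137/3 = -1507/3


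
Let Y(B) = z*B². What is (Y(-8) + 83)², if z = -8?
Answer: 184041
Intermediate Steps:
Y(B) = -8*B²
(Y(-8) + 83)² = (-8*(-8)² + 83)² = (-8*64 + 83)² = (-512 + 83)² = (-429)² = 184041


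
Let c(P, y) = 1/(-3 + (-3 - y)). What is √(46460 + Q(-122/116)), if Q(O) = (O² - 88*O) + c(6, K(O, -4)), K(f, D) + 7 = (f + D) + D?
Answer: √53228942128241/33814 ≈ 215.76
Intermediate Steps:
K(f, D) = -7 + f + 2*D (K(f, D) = -7 + ((f + D) + D) = -7 + ((D + f) + D) = -7 + (f + 2*D) = -7 + f + 2*D)
c(P, y) = 1/(-6 - y)
Q(O) = O² - 1/(-9 + O) - 88*O (Q(O) = (O² - 88*O) - 1/(6 + (-7 + O + 2*(-4))) = (O² - 88*O) - 1/(6 + (-7 + O - 8)) = (O² - 88*O) - 1/(6 + (-15 + O)) = (O² - 88*O) - 1/(-9 + O) = O² - 1/(-9 + O) - 88*O)
√(46460 + Q(-122/116)) = √(46460 + (-1 + (-122/116)*(-88 - 122/116)*(-9 - 122/116))/(-9 - 122/116)) = √(46460 + (-1 + (-122*1/116)*(-88 - 122*1/116)*(-9 - 122*1/116))/(-9 - 122*1/116)) = √(46460 + (-1 - 61*(-88 - 61/58)*(-9 - 61/58)/58)/(-9 - 61/58)) = √(46460 + (-1 - 61/58*(-5165/58)*(-583/58))/(-583/58)) = √(46460 - 58*(-1 - 183682895/195112)/583) = √(46460 - 58/583*(-183878007/195112)) = √(46460 + 183878007/1961212) = √(91301787527/1961212) = √53228942128241/33814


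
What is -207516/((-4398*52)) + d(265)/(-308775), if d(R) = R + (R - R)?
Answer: 1066919141/1176926790 ≈ 0.90653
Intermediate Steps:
d(R) = R (d(R) = R + 0 = R)
-207516/((-4398*52)) + d(265)/(-308775) = -207516/((-4398*52)) + 265/(-308775) = -207516/(-228696) + 265*(-1/308775) = -207516*(-1/228696) - 53/61755 = 17293/19058 - 53/61755 = 1066919141/1176926790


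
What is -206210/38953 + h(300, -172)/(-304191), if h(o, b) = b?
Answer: -62720526194/11849152023 ≈ -5.2933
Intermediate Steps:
-206210/38953 + h(300, -172)/(-304191) = -206210/38953 - 172/(-304191) = -206210*1/38953 - 172*(-1/304191) = -206210/38953 + 172/304191 = -62720526194/11849152023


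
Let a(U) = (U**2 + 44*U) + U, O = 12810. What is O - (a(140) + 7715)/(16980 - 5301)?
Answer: 49858125/3893 ≈ 12807.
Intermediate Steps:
a(U) = U**2 + 45*U
O - (a(140) + 7715)/(16980 - 5301) = 12810 - (140*(45 + 140) + 7715)/(16980 - 5301) = 12810 - (140*185 + 7715)/11679 = 12810 - (25900 + 7715)/11679 = 12810 - 33615/11679 = 12810 - 1*11205/3893 = 12810 - 11205/3893 = 49858125/3893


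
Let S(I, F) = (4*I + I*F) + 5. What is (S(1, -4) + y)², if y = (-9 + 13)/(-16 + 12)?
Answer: 16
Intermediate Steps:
y = -1 (y = 4/(-4) = 4*(-¼) = -1)
S(I, F) = 5 + 4*I + F*I (S(I, F) = (4*I + F*I) + 5 = 5 + 4*I + F*I)
(S(1, -4) + y)² = ((5 + 4*1 - 4*1) - 1)² = ((5 + 4 - 4) - 1)² = (5 - 1)² = 4² = 16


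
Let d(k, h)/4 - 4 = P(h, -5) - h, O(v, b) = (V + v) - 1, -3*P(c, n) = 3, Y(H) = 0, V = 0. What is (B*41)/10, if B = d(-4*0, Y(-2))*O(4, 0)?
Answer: 738/5 ≈ 147.60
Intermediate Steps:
P(c, n) = -1 (P(c, n) = -⅓*3 = -1)
O(v, b) = -1 + v (O(v, b) = (0 + v) - 1 = v - 1 = -1 + v)
d(k, h) = 12 - 4*h (d(k, h) = 16 + 4*(-1 - h) = 16 + (-4 - 4*h) = 12 - 4*h)
B = 36 (B = (12 - 4*0)*(-1 + 4) = (12 + 0)*3 = 12*3 = 36)
(B*41)/10 = (36*41)/10 = 1476*(⅒) = 738/5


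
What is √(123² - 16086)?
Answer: I*√957 ≈ 30.935*I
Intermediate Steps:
√(123² - 16086) = √(15129 - 16086) = √(-957) = I*√957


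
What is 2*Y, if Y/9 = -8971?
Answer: -161478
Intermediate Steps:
Y = -80739 (Y = 9*(-8971) = -80739)
2*Y = 2*(-80739) = -161478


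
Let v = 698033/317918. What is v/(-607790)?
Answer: -698033/193227381220 ≈ -3.6125e-6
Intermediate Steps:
v = 698033/317918 (v = 698033*(1/317918) = 698033/317918 ≈ 2.1956)
v/(-607790) = (698033/317918)/(-607790) = (698033/317918)*(-1/607790) = -698033/193227381220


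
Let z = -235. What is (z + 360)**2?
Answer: 15625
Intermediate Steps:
(z + 360)**2 = (-235 + 360)**2 = 125**2 = 15625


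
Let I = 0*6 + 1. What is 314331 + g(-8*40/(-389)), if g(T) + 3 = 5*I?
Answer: 314333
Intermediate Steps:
I = 1 (I = 0 + 1 = 1)
g(T) = 2 (g(T) = -3 + 5*1 = -3 + 5 = 2)
314331 + g(-8*40/(-389)) = 314331 + 2 = 314333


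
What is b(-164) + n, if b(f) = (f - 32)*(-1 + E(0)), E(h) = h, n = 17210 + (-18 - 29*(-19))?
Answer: 17939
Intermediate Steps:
n = 17743 (n = 17210 + (-18 + 551) = 17210 + 533 = 17743)
b(f) = 32 - f (b(f) = (f - 32)*(-1 + 0) = (-32 + f)*(-1) = 32 - f)
b(-164) + n = (32 - 1*(-164)) + 17743 = (32 + 164) + 17743 = 196 + 17743 = 17939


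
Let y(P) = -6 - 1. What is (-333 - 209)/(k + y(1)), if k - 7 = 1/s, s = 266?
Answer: -144172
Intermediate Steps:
y(P) = -7
k = 1863/266 (k = 7 + 1/266 = 1863/266 ≈ 7.0038)
(-333 - 209)/(k + y(1)) = (-333 - 209)/(1863/266 - 7) = -542/1/266 = -542*266 = -144172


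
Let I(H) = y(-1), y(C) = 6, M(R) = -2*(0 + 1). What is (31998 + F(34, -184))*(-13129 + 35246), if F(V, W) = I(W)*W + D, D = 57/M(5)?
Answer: 1365304527/2 ≈ 6.8265e+8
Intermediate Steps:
M(R) = -2 (M(R) = -2*1 = -2)
I(H) = 6
D = -57/2 (D = 57/(-2) = 57*(-½) = -57/2 ≈ -28.500)
F(V, W) = -57/2 + 6*W (F(V, W) = 6*W - 57/2 = -57/2 + 6*W)
(31998 + F(34, -184))*(-13129 + 35246) = (31998 + (-57/2 + 6*(-184)))*(-13129 + 35246) = (31998 + (-57/2 - 1104))*22117 = (31998 - 2265/2)*22117 = (61731/2)*22117 = 1365304527/2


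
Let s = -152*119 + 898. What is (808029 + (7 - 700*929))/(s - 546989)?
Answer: -157736/564179 ≈ -0.27958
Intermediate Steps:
s = -17190 (s = -18088 + 898 = -17190)
(808029 + (7 - 700*929))/(s - 546989) = (808029 + (7 - 700*929))/(-17190 - 546989) = (808029 + (7 - 650300))/(-564179) = (808029 - 650293)*(-1/564179) = 157736*(-1/564179) = -157736/564179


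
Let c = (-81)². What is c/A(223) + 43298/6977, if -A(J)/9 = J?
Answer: 4569221/1555871 ≈ 2.9368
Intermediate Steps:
c = 6561
A(J) = -9*J
c/A(223) + 43298/6977 = 6561/((-9*223)) + 43298/6977 = 6561/(-2007) + 43298*(1/6977) = 6561*(-1/2007) + 43298/6977 = -729/223 + 43298/6977 = 4569221/1555871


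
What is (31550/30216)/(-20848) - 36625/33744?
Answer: -80113656775/73808341184 ≈ -1.0854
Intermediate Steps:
(31550/30216)/(-20848) - 36625/33744 = (31550*(1/30216))*(-1/20848) - 36625*1/33744 = (15775/15108)*(-1/20848) - 36625/33744 = -15775/314971584 - 36625/33744 = -80113656775/73808341184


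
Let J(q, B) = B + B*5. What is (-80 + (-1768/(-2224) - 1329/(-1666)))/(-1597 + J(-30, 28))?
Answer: 9078548/165459623 ≈ 0.054869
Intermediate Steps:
J(q, B) = 6*B (J(q, B) = B + 5*B = 6*B)
(-80 + (-1768/(-2224) - 1329/(-1666)))/(-1597 + J(-30, 28)) = (-80 + (-1768/(-2224) - 1329/(-1666)))/(-1597 + 6*28) = (-80 + (-1768*(-1/2224) - 1329*(-1/1666)))/(-1597 + 168) = (-80 + (221/278 + 1329/1666))/(-1429) = (-80 + 184412/115787)*(-1/1429) = -9078548/115787*(-1/1429) = 9078548/165459623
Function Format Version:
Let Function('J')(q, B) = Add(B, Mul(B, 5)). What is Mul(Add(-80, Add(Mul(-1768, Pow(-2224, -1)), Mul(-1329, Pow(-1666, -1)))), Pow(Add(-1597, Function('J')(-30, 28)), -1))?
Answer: Rational(9078548, 165459623) ≈ 0.054869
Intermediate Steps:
Function('J')(q, B) = Mul(6, B) (Function('J')(q, B) = Add(B, Mul(5, B)) = Mul(6, B))
Mul(Add(-80, Add(Mul(-1768, Pow(-2224, -1)), Mul(-1329, Pow(-1666, -1)))), Pow(Add(-1597, Function('J')(-30, 28)), -1)) = Mul(Add(-80, Add(Mul(-1768, Pow(-2224, -1)), Mul(-1329, Pow(-1666, -1)))), Pow(Add(-1597, Mul(6, 28)), -1)) = Mul(Add(-80, Add(Mul(-1768, Rational(-1, 2224)), Mul(-1329, Rational(-1, 1666)))), Pow(Add(-1597, 168), -1)) = Mul(Add(-80, Add(Rational(221, 278), Rational(1329, 1666))), Pow(-1429, -1)) = Mul(Add(-80, Rational(184412, 115787)), Rational(-1, 1429)) = Mul(Rational(-9078548, 115787), Rational(-1, 1429)) = Rational(9078548, 165459623)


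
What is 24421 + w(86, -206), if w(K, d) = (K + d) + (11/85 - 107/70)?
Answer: 5783305/238 ≈ 24300.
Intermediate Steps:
w(K, d) = -333/238 + K + d (w(K, d) = (K + d) + (11*(1/85) - 107*1/70) = (K + d) + (11/85 - 107/70) = (K + d) - 333/238 = -333/238 + K + d)
24421 + w(86, -206) = 24421 + (-333/238 + 86 - 206) = 24421 - 28893/238 = 5783305/238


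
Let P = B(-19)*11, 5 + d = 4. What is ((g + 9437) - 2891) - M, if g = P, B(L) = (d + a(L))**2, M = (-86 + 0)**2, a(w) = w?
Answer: 3550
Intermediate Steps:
d = -1 (d = -5 + 4 = -1)
M = 7396 (M = (-86)**2 = 7396)
B(L) = (-1 + L)**2
P = 4400 (P = (-1 - 19)**2*11 = (-20)**2*11 = 400*11 = 4400)
g = 4400
((g + 9437) - 2891) - M = ((4400 + 9437) - 2891) - 1*7396 = (13837 - 2891) - 7396 = 10946 - 7396 = 3550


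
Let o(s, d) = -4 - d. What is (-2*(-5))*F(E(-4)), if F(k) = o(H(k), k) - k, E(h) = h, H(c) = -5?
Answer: 40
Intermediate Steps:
F(k) = -4 - 2*k (F(k) = (-4 - k) - k = -4 - 2*k)
(-2*(-5))*F(E(-4)) = (-2*(-5))*(-4 - 2*(-4)) = 10*(-4 + 8) = 10*4 = 40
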